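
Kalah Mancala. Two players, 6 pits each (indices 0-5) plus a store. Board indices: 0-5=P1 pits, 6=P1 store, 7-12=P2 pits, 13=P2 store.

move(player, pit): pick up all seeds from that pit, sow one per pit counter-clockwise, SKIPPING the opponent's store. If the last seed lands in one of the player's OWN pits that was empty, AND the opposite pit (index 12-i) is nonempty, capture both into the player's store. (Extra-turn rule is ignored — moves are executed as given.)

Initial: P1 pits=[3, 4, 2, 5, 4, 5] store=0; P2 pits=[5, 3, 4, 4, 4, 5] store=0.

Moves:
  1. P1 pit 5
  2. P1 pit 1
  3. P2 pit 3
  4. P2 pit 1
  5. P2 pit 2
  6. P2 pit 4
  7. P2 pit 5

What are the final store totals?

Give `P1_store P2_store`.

Move 1: P1 pit5 -> P1=[3,4,2,5,4,0](1) P2=[6,4,5,5,4,5](0)
Move 2: P1 pit1 -> P1=[3,0,3,6,5,0](8) P2=[0,4,5,5,4,5](0)
Move 3: P2 pit3 -> P1=[4,1,3,6,5,0](8) P2=[0,4,5,0,5,6](1)
Move 4: P2 pit1 -> P1=[4,1,3,6,5,0](8) P2=[0,0,6,1,6,7](1)
Move 5: P2 pit2 -> P1=[5,2,3,6,5,0](8) P2=[0,0,0,2,7,8](2)
Move 6: P2 pit4 -> P1=[6,3,4,7,6,0](8) P2=[0,0,0,2,0,9](3)
Move 7: P2 pit5 -> P1=[7,4,5,8,0,1](8) P2=[1,0,0,2,0,0](12)

Answer: 8 12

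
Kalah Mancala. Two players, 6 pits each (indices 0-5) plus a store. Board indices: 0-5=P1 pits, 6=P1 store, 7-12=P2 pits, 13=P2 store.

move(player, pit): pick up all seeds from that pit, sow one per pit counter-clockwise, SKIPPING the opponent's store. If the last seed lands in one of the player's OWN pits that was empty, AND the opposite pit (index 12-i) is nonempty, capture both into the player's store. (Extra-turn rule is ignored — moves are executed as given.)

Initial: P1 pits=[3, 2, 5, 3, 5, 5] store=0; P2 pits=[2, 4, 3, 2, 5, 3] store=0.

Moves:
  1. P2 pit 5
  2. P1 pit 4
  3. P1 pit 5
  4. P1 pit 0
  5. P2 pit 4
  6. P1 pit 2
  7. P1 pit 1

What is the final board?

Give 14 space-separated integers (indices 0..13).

Answer: 1 0 1 7 2 2 11 5 1 6 3 0 1 2

Derivation:
Move 1: P2 pit5 -> P1=[4,3,5,3,5,5](0) P2=[2,4,3,2,5,0](1)
Move 2: P1 pit4 -> P1=[4,3,5,3,0,6](1) P2=[3,5,4,2,5,0](1)
Move 3: P1 pit5 -> P1=[4,3,5,3,0,0](2) P2=[4,6,5,3,6,0](1)
Move 4: P1 pit0 -> P1=[0,4,6,4,0,0](9) P2=[4,0,5,3,6,0](1)
Move 5: P2 pit4 -> P1=[1,5,7,5,0,0](9) P2=[4,0,5,3,0,1](2)
Move 6: P1 pit2 -> P1=[1,5,0,6,1,1](10) P2=[5,1,6,3,0,1](2)
Move 7: P1 pit1 -> P1=[1,0,1,7,2,2](11) P2=[5,1,6,3,0,1](2)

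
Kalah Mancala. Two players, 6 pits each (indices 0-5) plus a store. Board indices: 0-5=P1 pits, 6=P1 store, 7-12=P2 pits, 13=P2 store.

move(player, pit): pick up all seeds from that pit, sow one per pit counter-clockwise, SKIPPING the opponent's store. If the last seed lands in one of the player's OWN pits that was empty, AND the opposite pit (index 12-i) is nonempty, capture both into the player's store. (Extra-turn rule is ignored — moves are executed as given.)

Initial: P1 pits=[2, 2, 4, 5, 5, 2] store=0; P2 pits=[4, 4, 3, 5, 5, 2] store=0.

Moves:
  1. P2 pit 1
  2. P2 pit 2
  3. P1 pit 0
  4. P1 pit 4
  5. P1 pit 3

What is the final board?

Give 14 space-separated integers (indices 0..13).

Move 1: P2 pit1 -> P1=[2,2,4,5,5,2](0) P2=[4,0,4,6,6,3](0)
Move 2: P2 pit2 -> P1=[2,2,4,5,5,2](0) P2=[4,0,0,7,7,4](1)
Move 3: P1 pit0 -> P1=[0,3,5,5,5,2](0) P2=[4,0,0,7,7,4](1)
Move 4: P1 pit4 -> P1=[0,3,5,5,0,3](1) P2=[5,1,1,7,7,4](1)
Move 5: P1 pit3 -> P1=[0,3,5,0,1,4](2) P2=[6,2,1,7,7,4](1)

Answer: 0 3 5 0 1 4 2 6 2 1 7 7 4 1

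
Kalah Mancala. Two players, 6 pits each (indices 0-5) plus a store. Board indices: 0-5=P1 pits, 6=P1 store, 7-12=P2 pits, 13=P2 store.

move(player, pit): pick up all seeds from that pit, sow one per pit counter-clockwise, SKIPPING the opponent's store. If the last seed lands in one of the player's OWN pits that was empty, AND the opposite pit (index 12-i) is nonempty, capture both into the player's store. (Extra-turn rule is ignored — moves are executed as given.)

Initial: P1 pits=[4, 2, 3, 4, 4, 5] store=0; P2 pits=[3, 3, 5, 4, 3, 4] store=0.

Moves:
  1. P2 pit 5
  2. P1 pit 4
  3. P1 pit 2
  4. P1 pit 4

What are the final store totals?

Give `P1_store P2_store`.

Move 1: P2 pit5 -> P1=[5,3,4,4,4,5](0) P2=[3,3,5,4,3,0](1)
Move 2: P1 pit4 -> P1=[5,3,4,4,0,6](1) P2=[4,4,5,4,3,0](1)
Move 3: P1 pit2 -> P1=[5,3,0,5,1,7](2) P2=[4,4,5,4,3,0](1)
Move 4: P1 pit4 -> P1=[5,3,0,5,0,8](2) P2=[4,4,5,4,3,0](1)

Answer: 2 1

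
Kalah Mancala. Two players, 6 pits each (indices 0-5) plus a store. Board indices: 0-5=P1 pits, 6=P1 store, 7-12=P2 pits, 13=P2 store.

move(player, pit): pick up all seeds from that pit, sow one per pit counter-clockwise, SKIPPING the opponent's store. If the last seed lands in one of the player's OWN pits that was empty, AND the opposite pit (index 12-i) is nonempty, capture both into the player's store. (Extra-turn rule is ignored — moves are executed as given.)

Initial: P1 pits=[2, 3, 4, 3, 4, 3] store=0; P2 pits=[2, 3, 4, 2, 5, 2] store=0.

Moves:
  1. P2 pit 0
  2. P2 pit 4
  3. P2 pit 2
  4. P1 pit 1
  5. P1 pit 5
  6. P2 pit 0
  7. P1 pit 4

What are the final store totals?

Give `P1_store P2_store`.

Answer: 2 2

Derivation:
Move 1: P2 pit0 -> P1=[2,3,4,3,4,3](0) P2=[0,4,5,2,5,2](0)
Move 2: P2 pit4 -> P1=[3,4,5,3,4,3](0) P2=[0,4,5,2,0,3](1)
Move 3: P2 pit2 -> P1=[4,4,5,3,4,3](0) P2=[0,4,0,3,1,4](2)
Move 4: P1 pit1 -> P1=[4,0,6,4,5,4](0) P2=[0,4,0,3,1,4](2)
Move 5: P1 pit5 -> P1=[4,0,6,4,5,0](1) P2=[1,5,1,3,1,4](2)
Move 6: P2 pit0 -> P1=[4,0,6,4,5,0](1) P2=[0,6,1,3,1,4](2)
Move 7: P1 pit4 -> P1=[4,0,6,4,0,1](2) P2=[1,7,2,3,1,4](2)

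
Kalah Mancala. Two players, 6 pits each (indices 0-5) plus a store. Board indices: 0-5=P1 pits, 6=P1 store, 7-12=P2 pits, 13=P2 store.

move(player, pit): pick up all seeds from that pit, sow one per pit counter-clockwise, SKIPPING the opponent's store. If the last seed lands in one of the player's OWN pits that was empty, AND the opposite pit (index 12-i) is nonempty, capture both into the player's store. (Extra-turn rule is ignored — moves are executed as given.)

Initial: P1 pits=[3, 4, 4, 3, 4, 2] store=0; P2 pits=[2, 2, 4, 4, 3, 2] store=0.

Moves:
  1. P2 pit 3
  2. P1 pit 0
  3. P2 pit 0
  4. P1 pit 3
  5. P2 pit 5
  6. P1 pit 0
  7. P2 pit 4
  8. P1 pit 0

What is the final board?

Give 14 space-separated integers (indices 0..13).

Answer: 0 9 5 0 6 3 1 1 3 5 0 0 1 3

Derivation:
Move 1: P2 pit3 -> P1=[4,4,4,3,4,2](0) P2=[2,2,4,0,4,3](1)
Move 2: P1 pit0 -> P1=[0,5,5,4,5,2](0) P2=[2,2,4,0,4,3](1)
Move 3: P2 pit0 -> P1=[0,5,5,4,5,2](0) P2=[0,3,5,0,4,3](1)
Move 4: P1 pit3 -> P1=[0,5,5,0,6,3](1) P2=[1,3,5,0,4,3](1)
Move 5: P2 pit5 -> P1=[1,6,5,0,6,3](1) P2=[1,3,5,0,4,0](2)
Move 6: P1 pit0 -> P1=[0,7,5,0,6,3](1) P2=[1,3,5,0,4,0](2)
Move 7: P2 pit4 -> P1=[1,8,5,0,6,3](1) P2=[1,3,5,0,0,1](3)
Move 8: P1 pit0 -> P1=[0,9,5,0,6,3](1) P2=[1,3,5,0,0,1](3)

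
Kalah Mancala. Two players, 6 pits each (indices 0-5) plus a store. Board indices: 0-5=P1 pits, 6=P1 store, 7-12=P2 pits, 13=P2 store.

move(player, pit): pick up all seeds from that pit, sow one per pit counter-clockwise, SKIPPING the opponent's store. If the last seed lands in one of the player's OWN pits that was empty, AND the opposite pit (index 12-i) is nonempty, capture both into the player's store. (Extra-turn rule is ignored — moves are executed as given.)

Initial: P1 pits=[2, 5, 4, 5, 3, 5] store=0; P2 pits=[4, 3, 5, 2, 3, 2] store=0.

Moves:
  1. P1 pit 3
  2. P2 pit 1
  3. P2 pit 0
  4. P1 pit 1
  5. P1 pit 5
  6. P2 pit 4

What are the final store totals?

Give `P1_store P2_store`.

Move 1: P1 pit3 -> P1=[2,5,4,0,4,6](1) P2=[5,4,5,2,3,2](0)
Move 2: P2 pit1 -> P1=[2,5,4,0,4,6](1) P2=[5,0,6,3,4,3](0)
Move 3: P2 pit0 -> P1=[2,5,4,0,4,6](1) P2=[0,1,7,4,5,4](0)
Move 4: P1 pit1 -> P1=[2,0,5,1,5,7](2) P2=[0,1,7,4,5,4](0)
Move 5: P1 pit5 -> P1=[2,0,5,1,5,0](3) P2=[1,2,8,5,6,5](0)
Move 6: P2 pit4 -> P1=[3,1,6,2,5,0](3) P2=[1,2,8,5,0,6](1)

Answer: 3 1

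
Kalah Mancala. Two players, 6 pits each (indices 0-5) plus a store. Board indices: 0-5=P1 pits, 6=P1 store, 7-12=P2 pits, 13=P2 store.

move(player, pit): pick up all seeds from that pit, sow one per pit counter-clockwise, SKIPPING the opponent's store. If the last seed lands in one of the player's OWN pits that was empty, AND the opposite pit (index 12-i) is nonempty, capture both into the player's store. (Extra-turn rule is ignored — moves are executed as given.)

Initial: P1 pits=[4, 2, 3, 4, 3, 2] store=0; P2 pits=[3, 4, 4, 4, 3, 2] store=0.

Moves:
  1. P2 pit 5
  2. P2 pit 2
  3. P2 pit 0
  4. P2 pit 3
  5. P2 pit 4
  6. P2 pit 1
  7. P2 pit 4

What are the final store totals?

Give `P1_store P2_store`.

Answer: 0 5

Derivation:
Move 1: P2 pit5 -> P1=[5,2,3,4,3,2](0) P2=[3,4,4,4,3,0](1)
Move 2: P2 pit2 -> P1=[5,2,3,4,3,2](0) P2=[3,4,0,5,4,1](2)
Move 3: P2 pit0 -> P1=[5,2,3,4,3,2](0) P2=[0,5,1,6,4,1](2)
Move 4: P2 pit3 -> P1=[6,3,4,4,3,2](0) P2=[0,5,1,0,5,2](3)
Move 5: P2 pit4 -> P1=[7,4,5,4,3,2](0) P2=[0,5,1,0,0,3](4)
Move 6: P2 pit1 -> P1=[7,4,5,4,3,2](0) P2=[0,0,2,1,1,4](5)
Move 7: P2 pit4 -> P1=[7,4,5,4,3,2](0) P2=[0,0,2,1,0,5](5)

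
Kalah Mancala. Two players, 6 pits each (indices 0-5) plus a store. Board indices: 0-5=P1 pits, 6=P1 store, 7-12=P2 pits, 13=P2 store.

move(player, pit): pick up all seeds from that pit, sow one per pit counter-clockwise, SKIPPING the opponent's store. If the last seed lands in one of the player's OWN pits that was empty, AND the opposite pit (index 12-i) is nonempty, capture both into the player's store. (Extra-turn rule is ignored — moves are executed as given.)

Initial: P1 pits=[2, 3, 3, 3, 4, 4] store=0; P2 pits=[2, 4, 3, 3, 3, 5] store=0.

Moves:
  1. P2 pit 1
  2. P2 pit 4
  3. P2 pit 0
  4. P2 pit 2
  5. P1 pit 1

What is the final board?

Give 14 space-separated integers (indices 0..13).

Answer: 4 0 4 4 5 5 0 0 1 0 5 1 8 2

Derivation:
Move 1: P2 pit1 -> P1=[2,3,3,3,4,4](0) P2=[2,0,4,4,4,6](0)
Move 2: P2 pit4 -> P1=[3,4,3,3,4,4](0) P2=[2,0,4,4,0,7](1)
Move 3: P2 pit0 -> P1=[3,4,3,3,4,4](0) P2=[0,1,5,4,0,7](1)
Move 4: P2 pit2 -> P1=[4,4,3,3,4,4](0) P2=[0,1,0,5,1,8](2)
Move 5: P1 pit1 -> P1=[4,0,4,4,5,5](0) P2=[0,1,0,5,1,8](2)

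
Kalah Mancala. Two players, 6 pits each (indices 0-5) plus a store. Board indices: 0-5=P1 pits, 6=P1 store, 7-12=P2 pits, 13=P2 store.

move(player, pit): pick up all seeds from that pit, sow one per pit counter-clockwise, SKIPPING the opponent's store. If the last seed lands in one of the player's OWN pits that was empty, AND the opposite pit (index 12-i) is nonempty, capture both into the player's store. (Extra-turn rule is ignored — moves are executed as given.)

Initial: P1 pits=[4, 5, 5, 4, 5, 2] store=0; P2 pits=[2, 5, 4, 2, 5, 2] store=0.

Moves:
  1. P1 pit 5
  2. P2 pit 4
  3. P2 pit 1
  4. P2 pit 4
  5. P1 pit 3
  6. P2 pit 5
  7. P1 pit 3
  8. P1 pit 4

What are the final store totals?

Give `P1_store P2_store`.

Move 1: P1 pit5 -> P1=[4,5,5,4,5,0](1) P2=[3,5,4,2,5,2](0)
Move 2: P2 pit4 -> P1=[5,6,6,4,5,0](1) P2=[3,5,4,2,0,3](1)
Move 3: P2 pit1 -> P1=[5,6,6,4,5,0](1) P2=[3,0,5,3,1,4](2)
Move 4: P2 pit4 -> P1=[5,6,6,4,5,0](1) P2=[3,0,5,3,0,5](2)
Move 5: P1 pit3 -> P1=[5,6,6,0,6,1](2) P2=[4,0,5,3,0,5](2)
Move 6: P2 pit5 -> P1=[6,7,7,1,6,1](2) P2=[4,0,5,3,0,0](3)
Move 7: P1 pit3 -> P1=[6,7,7,0,7,1](2) P2=[4,0,5,3,0,0](3)
Move 8: P1 pit4 -> P1=[6,7,7,0,0,2](3) P2=[5,1,6,4,1,0](3)

Answer: 3 3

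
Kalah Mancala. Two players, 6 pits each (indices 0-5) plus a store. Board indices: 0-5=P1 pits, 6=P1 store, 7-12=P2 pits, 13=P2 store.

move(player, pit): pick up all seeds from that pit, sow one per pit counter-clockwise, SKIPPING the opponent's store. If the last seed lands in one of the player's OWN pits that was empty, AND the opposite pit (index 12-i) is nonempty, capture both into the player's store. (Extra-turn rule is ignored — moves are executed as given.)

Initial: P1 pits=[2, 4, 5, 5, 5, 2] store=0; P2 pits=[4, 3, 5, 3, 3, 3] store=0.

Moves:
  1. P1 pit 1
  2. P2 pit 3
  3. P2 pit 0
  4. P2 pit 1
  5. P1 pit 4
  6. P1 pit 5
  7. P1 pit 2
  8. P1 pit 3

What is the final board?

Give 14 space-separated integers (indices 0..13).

Move 1: P1 pit1 -> P1=[2,0,6,6,6,3](0) P2=[4,3,5,3,3,3](0)
Move 2: P2 pit3 -> P1=[2,0,6,6,6,3](0) P2=[4,3,5,0,4,4](1)
Move 3: P2 pit0 -> P1=[2,0,6,6,6,3](0) P2=[0,4,6,1,5,4](1)
Move 4: P2 pit1 -> P1=[2,0,6,6,6,3](0) P2=[0,0,7,2,6,5](1)
Move 5: P1 pit4 -> P1=[2,0,6,6,0,4](1) P2=[1,1,8,3,6,5](1)
Move 6: P1 pit5 -> P1=[2,0,6,6,0,0](2) P2=[2,2,9,3,6,5](1)
Move 7: P1 pit2 -> P1=[2,0,0,7,1,1](3) P2=[3,3,9,3,6,5](1)
Move 8: P1 pit3 -> P1=[2,0,0,0,2,2](4) P2=[4,4,10,4,6,5](1)

Answer: 2 0 0 0 2 2 4 4 4 10 4 6 5 1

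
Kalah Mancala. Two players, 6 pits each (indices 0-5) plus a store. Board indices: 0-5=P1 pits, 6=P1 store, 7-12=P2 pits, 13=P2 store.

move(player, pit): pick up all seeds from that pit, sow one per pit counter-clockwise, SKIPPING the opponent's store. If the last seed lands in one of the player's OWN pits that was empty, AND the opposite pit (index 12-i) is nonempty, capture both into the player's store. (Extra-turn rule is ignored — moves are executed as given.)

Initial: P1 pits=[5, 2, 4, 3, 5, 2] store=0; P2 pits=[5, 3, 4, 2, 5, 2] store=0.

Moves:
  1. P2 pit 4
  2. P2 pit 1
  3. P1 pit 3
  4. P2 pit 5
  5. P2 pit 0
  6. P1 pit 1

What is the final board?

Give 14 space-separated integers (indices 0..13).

Answer: 0 0 6 0 6 3 1 0 1 6 4 1 0 14

Derivation:
Move 1: P2 pit4 -> P1=[6,3,5,3,5,2](0) P2=[5,3,4,2,0,3](1)
Move 2: P2 pit1 -> P1=[6,0,5,3,5,2](0) P2=[5,0,5,3,0,3](5)
Move 3: P1 pit3 -> P1=[6,0,5,0,6,3](1) P2=[5,0,5,3,0,3](5)
Move 4: P2 pit5 -> P1=[7,1,5,0,6,3](1) P2=[5,0,5,3,0,0](6)
Move 5: P2 pit0 -> P1=[0,1,5,0,6,3](1) P2=[0,1,6,4,1,0](14)
Move 6: P1 pit1 -> P1=[0,0,6,0,6,3](1) P2=[0,1,6,4,1,0](14)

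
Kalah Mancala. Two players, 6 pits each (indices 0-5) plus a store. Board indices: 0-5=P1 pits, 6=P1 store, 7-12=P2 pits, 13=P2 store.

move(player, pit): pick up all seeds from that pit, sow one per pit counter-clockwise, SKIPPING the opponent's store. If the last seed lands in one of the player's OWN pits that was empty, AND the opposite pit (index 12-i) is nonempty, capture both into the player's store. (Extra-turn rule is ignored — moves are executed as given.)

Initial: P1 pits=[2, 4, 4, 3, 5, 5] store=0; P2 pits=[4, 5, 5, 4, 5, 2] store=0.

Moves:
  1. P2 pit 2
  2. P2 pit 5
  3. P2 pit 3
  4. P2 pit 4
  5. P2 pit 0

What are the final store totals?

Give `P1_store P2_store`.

Move 1: P2 pit2 -> P1=[3,4,4,3,5,5](0) P2=[4,5,0,5,6,3](1)
Move 2: P2 pit5 -> P1=[4,5,4,3,5,5](0) P2=[4,5,0,5,6,0](2)
Move 3: P2 pit3 -> P1=[5,6,4,3,5,5](0) P2=[4,5,0,0,7,1](3)
Move 4: P2 pit4 -> P1=[6,7,5,4,6,5](0) P2=[4,5,0,0,0,2](4)
Move 5: P2 pit0 -> P1=[6,0,5,4,6,5](0) P2=[0,6,1,1,0,2](12)

Answer: 0 12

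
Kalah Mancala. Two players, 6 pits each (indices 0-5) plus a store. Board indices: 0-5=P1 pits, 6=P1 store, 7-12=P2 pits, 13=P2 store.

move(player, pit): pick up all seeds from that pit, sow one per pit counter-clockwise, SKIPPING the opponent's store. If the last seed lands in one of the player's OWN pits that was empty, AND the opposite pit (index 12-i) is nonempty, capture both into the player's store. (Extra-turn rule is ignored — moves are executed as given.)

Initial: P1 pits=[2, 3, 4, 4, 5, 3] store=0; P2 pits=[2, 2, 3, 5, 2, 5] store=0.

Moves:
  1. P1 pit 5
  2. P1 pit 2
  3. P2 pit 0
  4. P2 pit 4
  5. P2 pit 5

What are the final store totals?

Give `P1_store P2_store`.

Move 1: P1 pit5 -> P1=[2,3,4,4,5,0](1) P2=[3,3,3,5,2,5](0)
Move 2: P1 pit2 -> P1=[2,3,0,5,6,1](2) P2=[3,3,3,5,2,5](0)
Move 3: P2 pit0 -> P1=[2,3,0,5,6,1](2) P2=[0,4,4,6,2,5](0)
Move 4: P2 pit4 -> P1=[2,3,0,5,6,1](2) P2=[0,4,4,6,0,6](1)
Move 5: P2 pit5 -> P1=[3,4,1,6,7,1](2) P2=[0,4,4,6,0,0](2)

Answer: 2 2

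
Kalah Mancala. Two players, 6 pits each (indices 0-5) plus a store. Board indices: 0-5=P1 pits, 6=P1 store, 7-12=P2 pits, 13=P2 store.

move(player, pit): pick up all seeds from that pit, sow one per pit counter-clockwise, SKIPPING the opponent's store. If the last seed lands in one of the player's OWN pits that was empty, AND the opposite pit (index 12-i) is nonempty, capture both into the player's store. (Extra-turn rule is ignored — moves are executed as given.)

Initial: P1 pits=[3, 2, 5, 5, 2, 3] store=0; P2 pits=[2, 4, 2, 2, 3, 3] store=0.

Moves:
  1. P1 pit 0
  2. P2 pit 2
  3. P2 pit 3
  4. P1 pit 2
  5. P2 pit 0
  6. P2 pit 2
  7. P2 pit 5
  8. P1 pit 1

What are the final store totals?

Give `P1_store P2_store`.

Answer: 1 2

Derivation:
Move 1: P1 pit0 -> P1=[0,3,6,6,2,3](0) P2=[2,4,2,2,3,3](0)
Move 2: P2 pit2 -> P1=[0,3,6,6,2,3](0) P2=[2,4,0,3,4,3](0)
Move 3: P2 pit3 -> P1=[0,3,6,6,2,3](0) P2=[2,4,0,0,5,4](1)
Move 4: P1 pit2 -> P1=[0,3,0,7,3,4](1) P2=[3,5,0,0,5,4](1)
Move 5: P2 pit0 -> P1=[0,3,0,7,3,4](1) P2=[0,6,1,1,5,4](1)
Move 6: P2 pit2 -> P1=[0,3,0,7,3,4](1) P2=[0,6,0,2,5,4](1)
Move 7: P2 pit5 -> P1=[1,4,1,7,3,4](1) P2=[0,6,0,2,5,0](2)
Move 8: P1 pit1 -> P1=[1,0,2,8,4,5](1) P2=[0,6,0,2,5,0](2)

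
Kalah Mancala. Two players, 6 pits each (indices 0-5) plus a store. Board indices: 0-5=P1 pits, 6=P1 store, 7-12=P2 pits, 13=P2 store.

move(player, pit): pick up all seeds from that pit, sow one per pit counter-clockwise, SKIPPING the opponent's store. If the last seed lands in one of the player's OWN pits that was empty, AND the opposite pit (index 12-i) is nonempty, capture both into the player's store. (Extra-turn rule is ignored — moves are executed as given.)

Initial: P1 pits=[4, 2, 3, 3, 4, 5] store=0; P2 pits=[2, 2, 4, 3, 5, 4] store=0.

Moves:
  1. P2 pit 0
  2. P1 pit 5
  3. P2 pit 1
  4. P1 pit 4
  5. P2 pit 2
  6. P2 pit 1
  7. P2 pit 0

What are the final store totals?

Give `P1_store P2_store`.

Move 1: P2 pit0 -> P1=[4,2,3,3,4,5](0) P2=[0,3,5,3,5,4](0)
Move 2: P1 pit5 -> P1=[4,2,3,3,4,0](1) P2=[1,4,6,4,5,4](0)
Move 3: P2 pit1 -> P1=[4,2,3,3,4,0](1) P2=[1,0,7,5,6,5](0)
Move 4: P1 pit4 -> P1=[4,2,3,3,0,1](2) P2=[2,1,7,5,6,5](0)
Move 5: P2 pit2 -> P1=[5,3,4,3,0,1](2) P2=[2,1,0,6,7,6](1)
Move 6: P2 pit1 -> P1=[5,3,4,0,0,1](2) P2=[2,0,0,6,7,6](5)
Move 7: P2 pit0 -> P1=[5,3,4,0,0,1](2) P2=[0,1,1,6,7,6](5)

Answer: 2 5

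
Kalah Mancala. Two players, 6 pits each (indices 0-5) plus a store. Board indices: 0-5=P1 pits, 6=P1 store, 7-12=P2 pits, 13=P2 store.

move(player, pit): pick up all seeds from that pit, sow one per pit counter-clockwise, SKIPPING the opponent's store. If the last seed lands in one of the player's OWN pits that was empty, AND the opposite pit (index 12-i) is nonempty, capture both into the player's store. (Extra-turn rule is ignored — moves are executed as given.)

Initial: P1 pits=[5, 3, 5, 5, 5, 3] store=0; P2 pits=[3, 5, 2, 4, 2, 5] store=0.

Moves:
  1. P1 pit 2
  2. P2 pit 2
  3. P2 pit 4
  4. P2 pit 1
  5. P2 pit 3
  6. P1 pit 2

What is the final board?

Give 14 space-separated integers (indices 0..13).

Answer: 7 4 0 7 6 4 1 4 0 1 0 2 8 3

Derivation:
Move 1: P1 pit2 -> P1=[5,3,0,6,6,4](1) P2=[4,5,2,4,2,5](0)
Move 2: P2 pit2 -> P1=[5,3,0,6,6,4](1) P2=[4,5,0,5,3,5](0)
Move 3: P2 pit4 -> P1=[6,3,0,6,6,4](1) P2=[4,5,0,5,0,6](1)
Move 4: P2 pit1 -> P1=[6,3,0,6,6,4](1) P2=[4,0,1,6,1,7](2)
Move 5: P2 pit3 -> P1=[7,4,1,6,6,4](1) P2=[4,0,1,0,2,8](3)
Move 6: P1 pit2 -> P1=[7,4,0,7,6,4](1) P2=[4,0,1,0,2,8](3)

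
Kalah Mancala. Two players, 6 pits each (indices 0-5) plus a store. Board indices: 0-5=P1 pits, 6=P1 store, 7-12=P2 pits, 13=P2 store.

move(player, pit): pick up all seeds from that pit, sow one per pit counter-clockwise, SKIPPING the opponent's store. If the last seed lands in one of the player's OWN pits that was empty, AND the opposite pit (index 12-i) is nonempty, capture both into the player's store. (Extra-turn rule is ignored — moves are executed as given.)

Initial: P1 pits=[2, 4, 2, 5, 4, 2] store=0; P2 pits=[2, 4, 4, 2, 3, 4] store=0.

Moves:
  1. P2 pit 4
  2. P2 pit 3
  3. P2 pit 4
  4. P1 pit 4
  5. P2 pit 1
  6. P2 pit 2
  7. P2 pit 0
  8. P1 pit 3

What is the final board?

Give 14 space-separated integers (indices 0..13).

Answer: 4 4 2 0 1 4 2 1 2 1 3 2 9 3

Derivation:
Move 1: P2 pit4 -> P1=[3,4,2,5,4,2](0) P2=[2,4,4,2,0,5](1)
Move 2: P2 pit3 -> P1=[3,4,2,5,4,2](0) P2=[2,4,4,0,1,6](1)
Move 3: P2 pit4 -> P1=[3,4,2,5,4,2](0) P2=[2,4,4,0,0,7](1)
Move 4: P1 pit4 -> P1=[3,4,2,5,0,3](1) P2=[3,5,4,0,0,7](1)
Move 5: P2 pit1 -> P1=[3,4,2,5,0,3](1) P2=[3,0,5,1,1,8](2)
Move 6: P2 pit2 -> P1=[4,4,2,5,0,3](1) P2=[3,0,0,2,2,9](3)
Move 7: P2 pit0 -> P1=[4,4,2,5,0,3](1) P2=[0,1,1,3,2,9](3)
Move 8: P1 pit3 -> P1=[4,4,2,0,1,4](2) P2=[1,2,1,3,2,9](3)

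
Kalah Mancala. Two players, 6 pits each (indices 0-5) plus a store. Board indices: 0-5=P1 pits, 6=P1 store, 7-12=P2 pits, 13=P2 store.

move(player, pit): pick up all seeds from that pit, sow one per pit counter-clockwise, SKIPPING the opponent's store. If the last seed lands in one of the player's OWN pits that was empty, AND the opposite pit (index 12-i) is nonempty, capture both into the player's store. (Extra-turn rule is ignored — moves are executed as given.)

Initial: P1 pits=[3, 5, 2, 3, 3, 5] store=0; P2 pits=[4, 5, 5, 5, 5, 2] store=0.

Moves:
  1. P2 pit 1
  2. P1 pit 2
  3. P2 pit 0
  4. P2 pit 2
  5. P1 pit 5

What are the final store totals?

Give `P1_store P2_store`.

Answer: 1 2

Derivation:
Move 1: P2 pit1 -> P1=[3,5,2,3,3,5](0) P2=[4,0,6,6,6,3](1)
Move 2: P1 pit2 -> P1=[3,5,0,4,4,5](0) P2=[4,0,6,6,6,3](1)
Move 3: P2 pit0 -> P1=[3,5,0,4,4,5](0) P2=[0,1,7,7,7,3](1)
Move 4: P2 pit2 -> P1=[4,6,1,4,4,5](0) P2=[0,1,0,8,8,4](2)
Move 5: P1 pit5 -> P1=[4,6,1,4,4,0](1) P2=[1,2,1,9,8,4](2)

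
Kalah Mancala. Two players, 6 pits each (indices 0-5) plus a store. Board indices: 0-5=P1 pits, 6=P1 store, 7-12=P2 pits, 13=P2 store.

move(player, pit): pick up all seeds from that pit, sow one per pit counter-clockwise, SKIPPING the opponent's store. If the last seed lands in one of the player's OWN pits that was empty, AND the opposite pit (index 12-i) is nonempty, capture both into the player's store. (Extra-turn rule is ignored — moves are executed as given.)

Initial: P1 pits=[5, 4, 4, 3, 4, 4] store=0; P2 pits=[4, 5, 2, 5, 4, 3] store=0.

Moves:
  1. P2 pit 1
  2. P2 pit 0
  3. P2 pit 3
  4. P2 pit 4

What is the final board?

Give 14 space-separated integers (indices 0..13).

Move 1: P2 pit1 -> P1=[5,4,4,3,4,4](0) P2=[4,0,3,6,5,4](1)
Move 2: P2 pit0 -> P1=[5,4,4,3,4,4](0) P2=[0,1,4,7,6,4](1)
Move 3: P2 pit3 -> P1=[6,5,5,4,4,4](0) P2=[0,1,4,0,7,5](2)
Move 4: P2 pit4 -> P1=[7,6,6,5,5,4](0) P2=[0,1,4,0,0,6](3)

Answer: 7 6 6 5 5 4 0 0 1 4 0 0 6 3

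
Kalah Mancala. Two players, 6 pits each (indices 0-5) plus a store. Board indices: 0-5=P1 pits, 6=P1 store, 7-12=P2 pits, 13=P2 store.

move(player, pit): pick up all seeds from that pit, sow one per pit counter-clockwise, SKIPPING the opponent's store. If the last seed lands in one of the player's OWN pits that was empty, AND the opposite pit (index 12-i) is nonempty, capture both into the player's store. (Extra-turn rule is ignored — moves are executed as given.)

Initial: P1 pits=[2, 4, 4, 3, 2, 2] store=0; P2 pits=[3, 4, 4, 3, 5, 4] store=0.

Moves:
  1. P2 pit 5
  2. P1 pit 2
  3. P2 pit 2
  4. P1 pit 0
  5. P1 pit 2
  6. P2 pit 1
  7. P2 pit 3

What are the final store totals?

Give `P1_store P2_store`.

Answer: 1 3

Derivation:
Move 1: P2 pit5 -> P1=[3,5,5,3,2,2](0) P2=[3,4,4,3,5,0](1)
Move 2: P1 pit2 -> P1=[3,5,0,4,3,3](1) P2=[4,4,4,3,5,0](1)
Move 3: P2 pit2 -> P1=[3,5,0,4,3,3](1) P2=[4,4,0,4,6,1](2)
Move 4: P1 pit0 -> P1=[0,6,1,5,3,3](1) P2=[4,4,0,4,6,1](2)
Move 5: P1 pit2 -> P1=[0,6,0,6,3,3](1) P2=[4,4,0,4,6,1](2)
Move 6: P2 pit1 -> P1=[0,6,0,6,3,3](1) P2=[4,0,1,5,7,2](2)
Move 7: P2 pit3 -> P1=[1,7,0,6,3,3](1) P2=[4,0,1,0,8,3](3)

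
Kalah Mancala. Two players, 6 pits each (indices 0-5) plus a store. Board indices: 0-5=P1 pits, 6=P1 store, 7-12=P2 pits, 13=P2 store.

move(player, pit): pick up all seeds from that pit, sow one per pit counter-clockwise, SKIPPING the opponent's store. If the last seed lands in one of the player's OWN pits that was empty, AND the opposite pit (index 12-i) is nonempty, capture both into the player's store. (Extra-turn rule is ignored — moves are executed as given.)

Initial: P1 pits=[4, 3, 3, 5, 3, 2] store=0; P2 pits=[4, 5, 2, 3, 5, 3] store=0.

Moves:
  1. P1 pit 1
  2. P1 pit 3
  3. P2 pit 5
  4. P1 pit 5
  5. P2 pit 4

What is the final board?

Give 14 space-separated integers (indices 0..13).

Move 1: P1 pit1 -> P1=[4,0,4,6,4,2](0) P2=[4,5,2,3,5,3](0)
Move 2: P1 pit3 -> P1=[4,0,4,0,5,3](1) P2=[5,6,3,3,5,3](0)
Move 3: P2 pit5 -> P1=[5,1,4,0,5,3](1) P2=[5,6,3,3,5,0](1)
Move 4: P1 pit5 -> P1=[5,1,4,0,5,0](2) P2=[6,7,3,3,5,0](1)
Move 5: P2 pit4 -> P1=[6,2,5,0,5,0](2) P2=[6,7,3,3,0,1](2)

Answer: 6 2 5 0 5 0 2 6 7 3 3 0 1 2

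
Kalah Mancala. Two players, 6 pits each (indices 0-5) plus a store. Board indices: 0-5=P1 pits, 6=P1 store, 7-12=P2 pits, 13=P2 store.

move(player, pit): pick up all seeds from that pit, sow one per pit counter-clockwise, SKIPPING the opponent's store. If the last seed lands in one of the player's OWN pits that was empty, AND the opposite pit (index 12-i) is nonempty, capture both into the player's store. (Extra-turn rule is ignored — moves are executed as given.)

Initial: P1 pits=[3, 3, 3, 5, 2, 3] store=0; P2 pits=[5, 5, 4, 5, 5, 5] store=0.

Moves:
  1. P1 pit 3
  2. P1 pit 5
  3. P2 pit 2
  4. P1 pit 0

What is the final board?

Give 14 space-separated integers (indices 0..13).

Answer: 0 4 4 1 4 0 2 7 7 0 6 6 6 1

Derivation:
Move 1: P1 pit3 -> P1=[3,3,3,0,3,4](1) P2=[6,6,4,5,5,5](0)
Move 2: P1 pit5 -> P1=[3,3,3,0,3,0](2) P2=[7,7,5,5,5,5](0)
Move 3: P2 pit2 -> P1=[4,3,3,0,3,0](2) P2=[7,7,0,6,6,6](1)
Move 4: P1 pit0 -> P1=[0,4,4,1,4,0](2) P2=[7,7,0,6,6,6](1)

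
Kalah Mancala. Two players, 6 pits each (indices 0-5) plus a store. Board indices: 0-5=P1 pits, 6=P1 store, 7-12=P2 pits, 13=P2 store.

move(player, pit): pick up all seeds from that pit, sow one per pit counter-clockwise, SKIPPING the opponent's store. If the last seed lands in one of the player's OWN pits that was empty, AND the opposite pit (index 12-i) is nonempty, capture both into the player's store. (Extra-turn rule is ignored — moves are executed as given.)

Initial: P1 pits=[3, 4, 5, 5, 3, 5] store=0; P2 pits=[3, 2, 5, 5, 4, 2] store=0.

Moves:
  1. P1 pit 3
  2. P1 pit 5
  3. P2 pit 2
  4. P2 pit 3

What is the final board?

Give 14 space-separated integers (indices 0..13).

Answer: 5 6 6 1 4 0 2 5 4 0 0 7 4 2

Derivation:
Move 1: P1 pit3 -> P1=[3,4,5,0,4,6](1) P2=[4,3,5,5,4,2](0)
Move 2: P1 pit5 -> P1=[3,4,5,0,4,0](2) P2=[5,4,6,6,5,2](0)
Move 3: P2 pit2 -> P1=[4,5,5,0,4,0](2) P2=[5,4,0,7,6,3](1)
Move 4: P2 pit3 -> P1=[5,6,6,1,4,0](2) P2=[5,4,0,0,7,4](2)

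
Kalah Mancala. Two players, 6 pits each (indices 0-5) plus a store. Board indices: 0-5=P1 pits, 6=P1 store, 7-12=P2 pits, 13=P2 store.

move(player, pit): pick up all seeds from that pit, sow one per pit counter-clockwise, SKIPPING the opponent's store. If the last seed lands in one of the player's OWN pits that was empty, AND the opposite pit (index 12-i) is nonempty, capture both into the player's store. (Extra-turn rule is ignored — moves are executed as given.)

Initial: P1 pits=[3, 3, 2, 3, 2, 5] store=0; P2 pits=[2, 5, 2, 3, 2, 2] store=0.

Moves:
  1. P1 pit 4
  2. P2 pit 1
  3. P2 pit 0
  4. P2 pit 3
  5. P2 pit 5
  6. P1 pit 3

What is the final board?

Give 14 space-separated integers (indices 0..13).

Answer: 5 4 3 0 1 7 2 0 1 4 0 4 0 3

Derivation:
Move 1: P1 pit4 -> P1=[3,3,2,3,0,6](1) P2=[2,5,2,3,2,2](0)
Move 2: P2 pit1 -> P1=[3,3,2,3,0,6](1) P2=[2,0,3,4,3,3](1)
Move 3: P2 pit0 -> P1=[3,3,2,3,0,6](1) P2=[0,1,4,4,3,3](1)
Move 4: P2 pit3 -> P1=[4,3,2,3,0,6](1) P2=[0,1,4,0,4,4](2)
Move 5: P2 pit5 -> P1=[5,4,3,3,0,6](1) P2=[0,1,4,0,4,0](3)
Move 6: P1 pit3 -> P1=[5,4,3,0,1,7](2) P2=[0,1,4,0,4,0](3)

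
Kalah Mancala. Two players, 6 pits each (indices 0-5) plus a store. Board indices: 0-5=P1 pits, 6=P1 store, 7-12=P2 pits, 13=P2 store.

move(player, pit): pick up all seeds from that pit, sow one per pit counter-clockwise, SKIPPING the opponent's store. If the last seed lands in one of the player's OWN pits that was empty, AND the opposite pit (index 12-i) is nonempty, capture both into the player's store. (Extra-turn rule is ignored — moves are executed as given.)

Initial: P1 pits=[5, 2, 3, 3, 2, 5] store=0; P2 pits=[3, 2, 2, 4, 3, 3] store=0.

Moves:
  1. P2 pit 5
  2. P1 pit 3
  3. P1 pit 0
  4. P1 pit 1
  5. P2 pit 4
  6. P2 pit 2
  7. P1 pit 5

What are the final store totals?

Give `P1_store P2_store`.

Answer: 3 2

Derivation:
Move 1: P2 pit5 -> P1=[6,3,3,3,2,5](0) P2=[3,2,2,4,3,0](1)
Move 2: P1 pit3 -> P1=[6,3,3,0,3,6](1) P2=[3,2,2,4,3,0](1)
Move 3: P1 pit0 -> P1=[0,4,4,1,4,7](2) P2=[3,2,2,4,3,0](1)
Move 4: P1 pit1 -> P1=[0,0,5,2,5,8](2) P2=[3,2,2,4,3,0](1)
Move 5: P2 pit4 -> P1=[1,0,5,2,5,8](2) P2=[3,2,2,4,0,1](2)
Move 6: P2 pit2 -> P1=[1,0,5,2,5,8](2) P2=[3,2,0,5,1,1](2)
Move 7: P1 pit5 -> P1=[2,0,5,2,5,0](3) P2=[4,3,1,6,2,2](2)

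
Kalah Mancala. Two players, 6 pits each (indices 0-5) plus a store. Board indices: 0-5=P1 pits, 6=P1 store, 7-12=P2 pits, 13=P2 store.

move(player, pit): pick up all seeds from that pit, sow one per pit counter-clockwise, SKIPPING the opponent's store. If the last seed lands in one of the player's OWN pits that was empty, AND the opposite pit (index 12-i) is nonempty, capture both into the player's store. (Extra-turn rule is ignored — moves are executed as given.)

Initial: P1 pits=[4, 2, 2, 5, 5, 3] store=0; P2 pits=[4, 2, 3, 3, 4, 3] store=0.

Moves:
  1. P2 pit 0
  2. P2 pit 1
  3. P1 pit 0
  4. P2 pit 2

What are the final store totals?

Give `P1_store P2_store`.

Move 1: P2 pit0 -> P1=[4,2,2,5,5,3](0) P2=[0,3,4,4,5,3](0)
Move 2: P2 pit1 -> P1=[4,2,2,5,5,3](0) P2=[0,0,5,5,6,3](0)
Move 3: P1 pit0 -> P1=[0,3,3,6,6,3](0) P2=[0,0,5,5,6,3](0)
Move 4: P2 pit2 -> P1=[1,3,3,6,6,3](0) P2=[0,0,0,6,7,4](1)

Answer: 0 1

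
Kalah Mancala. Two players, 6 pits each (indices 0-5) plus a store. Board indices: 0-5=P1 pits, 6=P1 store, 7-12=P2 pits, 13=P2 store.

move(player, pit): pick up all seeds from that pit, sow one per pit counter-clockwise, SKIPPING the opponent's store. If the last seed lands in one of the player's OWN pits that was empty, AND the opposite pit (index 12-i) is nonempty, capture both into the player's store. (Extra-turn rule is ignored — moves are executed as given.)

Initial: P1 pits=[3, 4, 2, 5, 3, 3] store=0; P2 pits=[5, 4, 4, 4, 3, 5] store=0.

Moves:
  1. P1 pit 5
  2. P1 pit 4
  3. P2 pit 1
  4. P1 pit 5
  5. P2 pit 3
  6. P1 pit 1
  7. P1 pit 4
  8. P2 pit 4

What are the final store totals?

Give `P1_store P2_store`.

Answer: 4 3

Derivation:
Move 1: P1 pit5 -> P1=[3,4,2,5,3,0](1) P2=[6,5,4,4,3,5](0)
Move 2: P1 pit4 -> P1=[3,4,2,5,0,1](2) P2=[7,5,4,4,3,5](0)
Move 3: P2 pit1 -> P1=[3,4,2,5,0,1](2) P2=[7,0,5,5,4,6](1)
Move 4: P1 pit5 -> P1=[3,4,2,5,0,0](3) P2=[7,0,5,5,4,6](1)
Move 5: P2 pit3 -> P1=[4,5,2,5,0,0](3) P2=[7,0,5,0,5,7](2)
Move 6: P1 pit1 -> P1=[4,0,3,6,1,1](4) P2=[7,0,5,0,5,7](2)
Move 7: P1 pit4 -> P1=[4,0,3,6,0,2](4) P2=[7,0,5,0,5,7](2)
Move 8: P2 pit4 -> P1=[5,1,4,6,0,2](4) P2=[7,0,5,0,0,8](3)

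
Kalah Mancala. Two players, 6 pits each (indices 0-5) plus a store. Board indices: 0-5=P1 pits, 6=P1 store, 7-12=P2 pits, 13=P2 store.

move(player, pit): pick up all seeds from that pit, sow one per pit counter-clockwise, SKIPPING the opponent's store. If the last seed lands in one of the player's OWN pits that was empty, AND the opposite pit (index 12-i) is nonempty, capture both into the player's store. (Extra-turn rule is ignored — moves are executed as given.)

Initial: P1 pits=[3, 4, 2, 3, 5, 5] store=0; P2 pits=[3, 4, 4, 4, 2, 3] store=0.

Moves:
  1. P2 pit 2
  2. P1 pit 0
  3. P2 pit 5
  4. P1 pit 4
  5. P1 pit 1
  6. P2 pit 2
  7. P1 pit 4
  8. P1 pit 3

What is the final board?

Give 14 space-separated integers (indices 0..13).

Answer: 1 0 5 0 1 9 3 6 6 0 6 3 0 2

Derivation:
Move 1: P2 pit2 -> P1=[3,4,2,3,5,5](0) P2=[3,4,0,5,3,4](1)
Move 2: P1 pit0 -> P1=[0,5,3,4,5,5](0) P2=[3,4,0,5,3,4](1)
Move 3: P2 pit5 -> P1=[1,6,4,4,5,5](0) P2=[3,4,0,5,3,0](2)
Move 4: P1 pit4 -> P1=[1,6,4,4,0,6](1) P2=[4,5,1,5,3,0](2)
Move 5: P1 pit1 -> P1=[1,0,5,5,1,7](2) P2=[5,5,1,5,3,0](2)
Move 6: P2 pit2 -> P1=[1,0,5,5,1,7](2) P2=[5,5,0,6,3,0](2)
Move 7: P1 pit4 -> P1=[1,0,5,5,0,8](2) P2=[5,5,0,6,3,0](2)
Move 8: P1 pit3 -> P1=[1,0,5,0,1,9](3) P2=[6,6,0,6,3,0](2)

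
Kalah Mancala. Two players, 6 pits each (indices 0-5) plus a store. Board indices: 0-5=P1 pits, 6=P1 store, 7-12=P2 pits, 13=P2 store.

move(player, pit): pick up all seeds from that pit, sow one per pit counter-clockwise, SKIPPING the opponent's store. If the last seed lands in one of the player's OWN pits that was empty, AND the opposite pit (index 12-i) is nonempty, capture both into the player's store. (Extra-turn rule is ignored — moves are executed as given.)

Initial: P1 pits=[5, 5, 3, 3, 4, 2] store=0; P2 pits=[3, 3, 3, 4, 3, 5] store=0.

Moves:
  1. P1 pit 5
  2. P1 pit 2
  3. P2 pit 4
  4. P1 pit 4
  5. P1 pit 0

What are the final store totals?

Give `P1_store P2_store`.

Move 1: P1 pit5 -> P1=[5,5,3,3,4,0](1) P2=[4,3,3,4,3,5](0)
Move 2: P1 pit2 -> P1=[5,5,0,4,5,0](6) P2=[0,3,3,4,3,5](0)
Move 3: P2 pit4 -> P1=[6,5,0,4,5,0](6) P2=[0,3,3,4,0,6](1)
Move 4: P1 pit4 -> P1=[6,5,0,4,0,1](7) P2=[1,4,4,4,0,6](1)
Move 5: P1 pit0 -> P1=[0,6,1,5,1,2](8) P2=[1,4,4,4,0,6](1)

Answer: 8 1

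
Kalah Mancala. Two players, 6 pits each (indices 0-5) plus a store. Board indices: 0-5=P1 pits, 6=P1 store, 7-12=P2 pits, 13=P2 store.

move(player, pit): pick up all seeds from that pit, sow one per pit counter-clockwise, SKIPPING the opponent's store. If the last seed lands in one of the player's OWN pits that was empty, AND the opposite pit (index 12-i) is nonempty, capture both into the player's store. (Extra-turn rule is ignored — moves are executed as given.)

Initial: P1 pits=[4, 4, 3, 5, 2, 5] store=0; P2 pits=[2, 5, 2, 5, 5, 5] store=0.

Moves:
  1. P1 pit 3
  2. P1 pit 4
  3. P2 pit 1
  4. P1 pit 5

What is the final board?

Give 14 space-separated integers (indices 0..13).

Answer: 5 4 3 0 0 0 3 5 1 4 7 7 7 1

Derivation:
Move 1: P1 pit3 -> P1=[4,4,3,0,3,6](1) P2=[3,6,2,5,5,5](0)
Move 2: P1 pit4 -> P1=[4,4,3,0,0,7](2) P2=[4,6,2,5,5,5](0)
Move 3: P2 pit1 -> P1=[5,4,3,0,0,7](2) P2=[4,0,3,6,6,6](1)
Move 4: P1 pit5 -> P1=[5,4,3,0,0,0](3) P2=[5,1,4,7,7,7](1)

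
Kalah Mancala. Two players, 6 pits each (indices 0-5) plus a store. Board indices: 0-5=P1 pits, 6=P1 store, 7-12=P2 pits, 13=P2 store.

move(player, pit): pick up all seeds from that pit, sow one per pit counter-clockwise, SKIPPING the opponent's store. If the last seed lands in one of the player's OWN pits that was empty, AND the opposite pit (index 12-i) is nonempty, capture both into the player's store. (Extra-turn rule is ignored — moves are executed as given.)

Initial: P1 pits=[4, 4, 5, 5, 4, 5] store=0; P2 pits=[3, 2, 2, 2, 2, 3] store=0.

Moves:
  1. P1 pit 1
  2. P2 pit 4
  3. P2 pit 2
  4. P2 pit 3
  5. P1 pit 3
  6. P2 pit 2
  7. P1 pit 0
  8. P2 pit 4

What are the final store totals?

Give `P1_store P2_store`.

Answer: 1 10

Derivation:
Move 1: P1 pit1 -> P1=[4,0,6,6,5,6](0) P2=[3,2,2,2,2,3](0)
Move 2: P2 pit4 -> P1=[4,0,6,6,5,6](0) P2=[3,2,2,2,0,4](1)
Move 3: P2 pit2 -> P1=[4,0,6,6,5,6](0) P2=[3,2,0,3,1,4](1)
Move 4: P2 pit3 -> P1=[4,0,6,6,5,6](0) P2=[3,2,0,0,2,5](2)
Move 5: P1 pit3 -> P1=[4,0,6,0,6,7](1) P2=[4,3,1,0,2,5](2)
Move 6: P2 pit2 -> P1=[4,0,0,0,6,7](1) P2=[4,3,0,0,2,5](9)
Move 7: P1 pit0 -> P1=[0,1,1,1,7,7](1) P2=[4,3,0,0,2,5](9)
Move 8: P2 pit4 -> P1=[0,1,1,1,7,7](1) P2=[4,3,0,0,0,6](10)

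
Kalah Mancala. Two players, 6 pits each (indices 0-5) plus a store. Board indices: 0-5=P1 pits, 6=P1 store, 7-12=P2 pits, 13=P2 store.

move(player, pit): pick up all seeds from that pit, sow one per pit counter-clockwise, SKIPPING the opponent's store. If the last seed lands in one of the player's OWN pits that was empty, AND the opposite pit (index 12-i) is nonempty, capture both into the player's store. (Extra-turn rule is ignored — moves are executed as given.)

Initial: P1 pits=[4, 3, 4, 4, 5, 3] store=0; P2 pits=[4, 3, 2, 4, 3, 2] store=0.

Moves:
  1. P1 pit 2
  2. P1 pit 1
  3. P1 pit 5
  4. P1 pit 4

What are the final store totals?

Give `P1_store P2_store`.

Move 1: P1 pit2 -> P1=[4,3,0,5,6,4](1) P2=[4,3,2,4,3,2](0)
Move 2: P1 pit1 -> P1=[4,0,1,6,7,4](1) P2=[4,3,2,4,3,2](0)
Move 3: P1 pit5 -> P1=[4,0,1,6,7,0](2) P2=[5,4,3,4,3,2](0)
Move 4: P1 pit4 -> P1=[4,0,1,6,0,1](3) P2=[6,5,4,5,4,2](0)

Answer: 3 0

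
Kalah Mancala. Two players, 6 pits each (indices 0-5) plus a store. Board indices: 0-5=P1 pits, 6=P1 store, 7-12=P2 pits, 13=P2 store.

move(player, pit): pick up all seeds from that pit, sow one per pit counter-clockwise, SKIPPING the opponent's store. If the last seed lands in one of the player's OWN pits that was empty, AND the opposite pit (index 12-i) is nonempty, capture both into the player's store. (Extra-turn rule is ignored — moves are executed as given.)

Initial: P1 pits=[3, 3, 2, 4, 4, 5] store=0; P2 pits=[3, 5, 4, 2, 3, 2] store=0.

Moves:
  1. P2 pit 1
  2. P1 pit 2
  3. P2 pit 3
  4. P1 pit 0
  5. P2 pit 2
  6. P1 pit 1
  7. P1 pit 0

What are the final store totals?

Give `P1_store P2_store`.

Answer: 7 3

Derivation:
Move 1: P2 pit1 -> P1=[3,3,2,4,4,5](0) P2=[3,0,5,3,4,3](1)
Move 2: P1 pit2 -> P1=[3,3,0,5,5,5](0) P2=[3,0,5,3,4,3](1)
Move 3: P2 pit3 -> P1=[3,3,0,5,5,5](0) P2=[3,0,5,0,5,4](2)
Move 4: P1 pit0 -> P1=[0,4,1,6,5,5](0) P2=[3,0,5,0,5,4](2)
Move 5: P2 pit2 -> P1=[1,4,1,6,5,5](0) P2=[3,0,0,1,6,5](3)
Move 6: P1 pit1 -> P1=[1,0,2,7,6,6](0) P2=[3,0,0,1,6,5](3)
Move 7: P1 pit0 -> P1=[0,0,2,7,6,6](7) P2=[3,0,0,1,0,5](3)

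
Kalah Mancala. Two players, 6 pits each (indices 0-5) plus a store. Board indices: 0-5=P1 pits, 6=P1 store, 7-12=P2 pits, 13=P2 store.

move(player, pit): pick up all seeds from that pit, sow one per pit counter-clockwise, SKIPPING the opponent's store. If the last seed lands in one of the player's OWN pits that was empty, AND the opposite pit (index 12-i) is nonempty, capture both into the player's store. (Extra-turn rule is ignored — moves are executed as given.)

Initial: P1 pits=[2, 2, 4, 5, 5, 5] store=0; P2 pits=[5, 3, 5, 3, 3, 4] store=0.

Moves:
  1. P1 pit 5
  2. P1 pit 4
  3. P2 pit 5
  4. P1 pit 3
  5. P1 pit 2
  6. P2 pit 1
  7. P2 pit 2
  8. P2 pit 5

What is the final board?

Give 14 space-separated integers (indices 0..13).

Move 1: P1 pit5 -> P1=[2,2,4,5,5,0](1) P2=[6,4,6,4,3,4](0)
Move 2: P1 pit4 -> P1=[2,2,4,5,0,1](2) P2=[7,5,7,4,3,4](0)
Move 3: P2 pit5 -> P1=[3,3,5,5,0,1](2) P2=[7,5,7,4,3,0](1)
Move 4: P1 pit3 -> P1=[3,3,5,0,1,2](3) P2=[8,6,7,4,3,0](1)
Move 5: P1 pit2 -> P1=[3,3,0,1,2,3](4) P2=[9,6,7,4,3,0](1)
Move 6: P2 pit1 -> P1=[4,3,0,1,2,3](4) P2=[9,0,8,5,4,1](2)
Move 7: P2 pit2 -> P1=[5,4,1,2,2,3](4) P2=[9,0,0,6,5,2](3)
Move 8: P2 pit5 -> P1=[6,4,1,2,2,3](4) P2=[9,0,0,6,5,0](4)

Answer: 6 4 1 2 2 3 4 9 0 0 6 5 0 4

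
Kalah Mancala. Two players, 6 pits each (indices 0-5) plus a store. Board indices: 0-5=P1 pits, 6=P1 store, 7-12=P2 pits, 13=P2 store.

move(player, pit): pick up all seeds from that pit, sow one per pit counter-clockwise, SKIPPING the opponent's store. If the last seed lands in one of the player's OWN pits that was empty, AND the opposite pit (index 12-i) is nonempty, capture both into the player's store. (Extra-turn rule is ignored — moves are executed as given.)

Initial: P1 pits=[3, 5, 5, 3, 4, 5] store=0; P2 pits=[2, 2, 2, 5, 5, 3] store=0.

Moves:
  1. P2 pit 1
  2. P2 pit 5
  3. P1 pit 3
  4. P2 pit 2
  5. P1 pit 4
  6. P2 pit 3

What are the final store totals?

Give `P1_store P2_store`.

Answer: 2 7

Derivation:
Move 1: P2 pit1 -> P1=[3,5,5,3,4,5](0) P2=[2,0,3,6,5,3](0)
Move 2: P2 pit5 -> P1=[4,6,5,3,4,5](0) P2=[2,0,3,6,5,0](1)
Move 3: P1 pit3 -> P1=[4,6,5,0,5,6](1) P2=[2,0,3,6,5,0](1)
Move 4: P2 pit2 -> P1=[0,6,5,0,5,6](1) P2=[2,0,0,7,6,0](6)
Move 5: P1 pit4 -> P1=[0,6,5,0,0,7](2) P2=[3,1,1,7,6,0](6)
Move 6: P2 pit3 -> P1=[1,7,6,1,0,7](2) P2=[3,1,1,0,7,1](7)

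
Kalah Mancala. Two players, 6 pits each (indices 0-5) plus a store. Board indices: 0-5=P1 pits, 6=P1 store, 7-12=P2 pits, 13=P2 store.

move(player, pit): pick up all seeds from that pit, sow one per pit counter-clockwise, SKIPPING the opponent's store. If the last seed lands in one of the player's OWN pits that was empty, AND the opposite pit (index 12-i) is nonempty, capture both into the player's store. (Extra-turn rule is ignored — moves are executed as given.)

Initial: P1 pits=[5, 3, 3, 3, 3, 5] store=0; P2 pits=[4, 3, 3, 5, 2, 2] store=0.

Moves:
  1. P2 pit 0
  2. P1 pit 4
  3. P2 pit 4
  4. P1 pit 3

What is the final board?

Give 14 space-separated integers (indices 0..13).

Move 1: P2 pit0 -> P1=[5,3,3,3,3,5](0) P2=[0,4,4,6,3,2](0)
Move 2: P1 pit4 -> P1=[5,3,3,3,0,6](1) P2=[1,4,4,6,3,2](0)
Move 3: P2 pit4 -> P1=[6,3,3,3,0,6](1) P2=[1,4,4,6,0,3](1)
Move 4: P1 pit3 -> P1=[6,3,3,0,1,7](2) P2=[1,4,4,6,0,3](1)

Answer: 6 3 3 0 1 7 2 1 4 4 6 0 3 1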